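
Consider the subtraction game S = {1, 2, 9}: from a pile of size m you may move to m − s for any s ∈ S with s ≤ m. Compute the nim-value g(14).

1

Grundy values for subtraction set {1, 2, 9}:
k:     0  1  2  3  4  5  6  7  8  9 10 11 12 13 14
g(k):  0  1  2  0  1  2  0  1  2  3  0  1  2  0  1
So g(14) = 1.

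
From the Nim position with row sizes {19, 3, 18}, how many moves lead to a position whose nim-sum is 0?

3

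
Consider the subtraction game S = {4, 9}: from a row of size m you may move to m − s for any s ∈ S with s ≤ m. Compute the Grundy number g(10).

2

Compute g(0), g(1), … for moves {4, 9}:
k:     0  1  2  3  4  5  6  7  8  9 10
g(k):  0  0  0  0  1  1  1  1  0  2  2
So g(10) = 2.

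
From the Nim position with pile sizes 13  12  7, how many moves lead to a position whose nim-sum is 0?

3

Compute the nim-sum pairwise:
13 ^ 12 = 1
1 ^ 7 = 6
The overall nim-sum is X = 6. A pile of size p has a winning move iff p XOR X < p (reduce it to p XOR X).
  13: 13 XOR 6 = 11 < 13 — winning move (to 11).
  12: 12 XOR 6 = 10 < 12 — winning move (to 10).
  7: 7 XOR 6 = 1 < 7 — winning move (to 1).
That gives 3 winning moves.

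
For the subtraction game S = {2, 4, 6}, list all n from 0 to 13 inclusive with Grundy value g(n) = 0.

0, 1, 8, 9

Build the Grundy sequence with g(k) = mex{g(k−s) : s ∈ {2, 4, 6}, s ≤ k}:
k:     0  1  2  3  4  5  6  7  8  9 10 11 12 13
g(k):  0  0  1  1  2  2  3  3  0  0  1  1  2  2
The P-positions (g = 0) in 0..13 are 0, 1, 8, 9.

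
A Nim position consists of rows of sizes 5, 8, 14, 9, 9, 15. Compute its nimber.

12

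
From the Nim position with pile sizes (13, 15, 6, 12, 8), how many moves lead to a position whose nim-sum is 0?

In binary:
  1101  (13)
  1111  (15)
  0110  (6)
  1100  (12)
  1000  (8)
  ----
  0000  (0)
The nim-sum is already 0, so every move leaves a nonzero nim-sum — there are no winning moves.

0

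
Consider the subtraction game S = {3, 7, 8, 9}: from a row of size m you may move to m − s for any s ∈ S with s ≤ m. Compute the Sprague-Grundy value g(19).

1

Compute g(0), g(1), … for moves {3, 7, 8, 9}:
k:     0  1  2  3  4  5  6  7  8  9 10 11 12 13 14 15 16 17 18 19
g(k):  0  0  0  1  1  1  0  2  2  1  3  3  0  2  4  1  0  0  0  1
So g(19) = 1.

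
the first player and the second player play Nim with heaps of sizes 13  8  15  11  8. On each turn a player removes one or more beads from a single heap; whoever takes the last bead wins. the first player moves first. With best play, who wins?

the first player wins

Nim-sum: 13 ⊕ 8 ⊕ 15 ⊕ 11 ⊕ 8 = 9.
The nim-sum is 9 ≠ 0, so this is an N-position: the player to move can win; the first player has a winning move.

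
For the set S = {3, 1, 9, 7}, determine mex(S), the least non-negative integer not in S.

0

0 is not in the set, so the mex is 0.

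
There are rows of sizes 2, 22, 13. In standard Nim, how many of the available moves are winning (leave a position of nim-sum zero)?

Nim-sum: 2 ^ 22 ^ 13 = 25.
The overall nim-sum is X = 25. A row of size p has a winning move iff p XOR X < p (reduce it to p XOR X).
  2: 2 XOR 25 = 27 ≥ 2 — no move.
  22: 22 XOR 25 = 15 < 22 — winning move (to 15).
  13: 13 XOR 25 = 20 ≥ 13 — no move.
That gives 1 winning move.

1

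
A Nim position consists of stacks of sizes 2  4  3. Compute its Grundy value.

5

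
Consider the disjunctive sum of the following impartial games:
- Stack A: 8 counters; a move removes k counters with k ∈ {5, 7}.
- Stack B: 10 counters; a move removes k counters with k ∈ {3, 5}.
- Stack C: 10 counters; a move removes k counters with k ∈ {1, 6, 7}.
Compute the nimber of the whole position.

Grundy values for stack A (subtraction set {5, 7}):
g(0) = mex{} = 0
g(1) = mex{} = 0
g(2) = mex{} = 0
g(3) = mex{} = 0
g(4) = mex{} = 0
g(5) = mex{0} = 1
g(6) = mex{0} = 1
g(7) = mex{0} = 1
g(8) = mex{0} = 1
So g(8) = 1.
For stack B, compute g(0), g(1), … with moves {3, 5}:
k:     0  1  2  3  4  5  6  7  8  9 10
g(k):  0  0  0  1  1  1  2  2  0  0  0
So g(10) = 0.
Build the Grundy sequence for stack C with g(k) = mex{g(k−s) : s ∈ {1, 6, 7}, s ≤ k}:
g(0) = mex{} = 0
g(1) = mex{0} = 1
g(2) = mex{1} = 0
g(3) = mex{0} = 1
g(4) = mex{1} = 0
g(5) = mex{0} = 1
g(6) = mex{0,1} = 2
g(7) = mex{0,1,2} = 3
g(8) = mex{0,1,3} = 2
g(9) = mex{0,1,2} = 3
g(10) = mex{0,1,3} = 2
So g(10) = 2.
By the Sprague-Grundy theorem, the Grundy value of a sum of independent games is the XOR of the component values.
Combined value = 1 XOR 0 XOR 2 = 3.

3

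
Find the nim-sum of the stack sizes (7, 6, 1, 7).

7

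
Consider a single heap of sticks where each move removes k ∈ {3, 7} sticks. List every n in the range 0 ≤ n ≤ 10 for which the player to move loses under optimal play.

0, 1, 2, 6, 10

Compute g(0), g(1), … for moves {3, 7}:
k:     0  1  2  3  4  5  6  7  8  9 10
g(k):  0  0  0  1  1  1  0  2  2  1  0
The P-positions (g = 0) in 0..10 are 0, 1, 2, 6, 10.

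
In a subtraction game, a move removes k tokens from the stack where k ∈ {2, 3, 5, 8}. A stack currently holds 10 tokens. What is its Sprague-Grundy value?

3

Compute g(0), g(1), … for moves {2, 3, 5, 8}:
k:     0  1  2  3  4  5  6  7  8  9 10
g(k):  0  0  1  1  2  2  3  0  4  1  3
So g(10) = 3.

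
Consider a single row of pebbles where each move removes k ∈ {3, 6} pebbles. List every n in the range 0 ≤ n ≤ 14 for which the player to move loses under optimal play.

0, 1, 2, 9, 10, 11

Build the Grundy sequence with g(k) = mex{g(k−s) : s ∈ {3, 6}, s ≤ k}:
k:     0  1  2  3  4  5  6  7  8  9 10 11 12 13 14
g(k):  0  0  0  1  1  1  2  2  2  0  0  0  1  1  1
The P-positions (g = 0) in 0..14 are 0, 1, 2, 9, 10, 11.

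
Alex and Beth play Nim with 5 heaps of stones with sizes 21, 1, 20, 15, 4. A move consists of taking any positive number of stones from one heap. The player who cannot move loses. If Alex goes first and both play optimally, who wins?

Alex wins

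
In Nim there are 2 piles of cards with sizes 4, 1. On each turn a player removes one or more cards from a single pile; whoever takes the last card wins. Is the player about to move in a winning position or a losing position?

Winning position

In binary:
  100  (4)
  001  (1)
  ---
  101  (5)
The nim-sum is 5 ≠ 0, so this is an N-position: the player to move can win.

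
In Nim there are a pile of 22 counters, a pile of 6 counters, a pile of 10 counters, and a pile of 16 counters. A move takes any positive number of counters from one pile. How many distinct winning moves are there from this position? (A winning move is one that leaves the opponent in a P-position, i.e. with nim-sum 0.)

Compute the nim-sum pairwise:
22 ^ 6 = 16
16 ^ 10 = 26
26 ^ 16 = 10
The overall nim-sum is X = 10. A pile of size p has a winning move iff p XOR X < p (reduce it to p XOR X).
  22: 22 XOR 10 = 28 ≥ 22 — no move.
  6: 6 XOR 10 = 12 ≥ 6 — no move.
  10: 10 XOR 10 = 0 < 10 — winning move (to 0).
  16: 16 XOR 10 = 26 ≥ 16 — no move.
That gives 1 winning move.

1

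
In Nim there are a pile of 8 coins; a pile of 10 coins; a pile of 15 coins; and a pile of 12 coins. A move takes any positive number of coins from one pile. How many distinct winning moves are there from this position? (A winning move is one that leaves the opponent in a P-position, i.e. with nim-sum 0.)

Bitwise XOR of the heap sizes:
  1000  (8)
  1010  (10)
  1111  (15)
  1100  (12)
  ----
  0001  (1)
The overall nim-sum is X = 1. A pile of size p has a winning move iff p XOR X < p (reduce it to p XOR X).
  8: 8 XOR 1 = 9 ≥ 8 — no move.
  10: 10 XOR 1 = 11 ≥ 10 — no move.
  15: 15 XOR 1 = 14 < 15 — winning move (to 14).
  12: 12 XOR 1 = 13 ≥ 12 — no move.
That gives 1 winning move.

1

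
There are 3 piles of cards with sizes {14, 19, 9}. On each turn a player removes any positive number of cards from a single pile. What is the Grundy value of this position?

20

Compute the nim-sum pairwise:
14 ^ 19 = 29
29 ^ 9 = 20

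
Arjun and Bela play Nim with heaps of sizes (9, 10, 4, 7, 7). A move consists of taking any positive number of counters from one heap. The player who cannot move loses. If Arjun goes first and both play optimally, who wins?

Arjun wins

Nim-sum: 9 ^ 10 ^ 4 ^ 7 ^ 7 = 7.
The nim-sum is 7 ≠ 0, so this is an N-position: the player to move can win; Arjun has a winning move.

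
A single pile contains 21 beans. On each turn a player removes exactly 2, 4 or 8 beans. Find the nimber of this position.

1

Compute g(0), g(1), … for moves {2, 4, 8}:
k:     0  1  2  3  4  5  6  7  8  9 10 11 12 13 14 15 16 17 18 19 20 21
g(k):  0  0  1  1  2  2  0  0  1  1  2  2  0  0  1  1  2  2  0  0  1  1
So g(21) = 1.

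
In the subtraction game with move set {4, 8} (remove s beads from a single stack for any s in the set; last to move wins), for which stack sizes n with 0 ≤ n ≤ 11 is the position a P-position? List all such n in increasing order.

Build the Grundy sequence with g(k) = mex{g(k−s) : s ∈ {4, 8}, s ≤ k}:
g(0) = mex{} = 0
g(1) = mex{} = 0
g(2) = mex{} = 0
g(3) = mex{} = 0
g(4) = mex{0} = 1
g(5) = mex{0} = 1
g(6) = mex{0} = 1
g(7) = mex{0} = 1
g(8) = mex{0,1} = 2
g(9) = mex{0,1} = 2
g(10) = mex{0,1} = 2
g(11) = mex{0,1} = 2
The P-positions (g = 0) in 0..11 are 0, 1, 2, 3.

0, 1, 2, 3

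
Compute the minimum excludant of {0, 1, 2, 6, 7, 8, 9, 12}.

3

The values 0, 1, 2 are all present; 3 is the first non-negative integer missing from the set.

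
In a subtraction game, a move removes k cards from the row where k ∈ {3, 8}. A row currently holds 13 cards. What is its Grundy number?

Grundy values for subtraction set {3, 8}:
g(0) = mex{} = 0
g(1) = mex{} = 0
g(2) = mex{} = 0
g(3) = mex{0} = 1
g(4) = mex{0} = 1
g(5) = mex{0} = 1
g(6) = mex{1} = 0
g(7) = mex{1} = 0
g(8) = mex{0,1} = 2
g(9) = mex{0} = 1
g(10) = mex{0} = 1
g(11) = mex{1,2} = 0
g(12) = mex{1} = 0
g(13) = mex{1} = 0
So g(13) = 0.

0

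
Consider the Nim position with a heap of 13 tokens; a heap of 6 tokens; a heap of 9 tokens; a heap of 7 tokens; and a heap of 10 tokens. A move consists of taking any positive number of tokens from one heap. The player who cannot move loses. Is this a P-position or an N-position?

Compute the nim-sum pairwise:
13 ⊕ 6 = 11
11 ⊕ 9 = 2
2 ⊕ 7 = 5
5 ⊕ 10 = 15
The nim-sum is 15 ≠ 0, so this is an N-position: the player to move can win.

N-position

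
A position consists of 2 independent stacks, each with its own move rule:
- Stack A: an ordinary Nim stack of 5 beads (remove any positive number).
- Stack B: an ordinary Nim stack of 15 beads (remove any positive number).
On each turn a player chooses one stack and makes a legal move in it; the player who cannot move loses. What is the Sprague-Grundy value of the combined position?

Stack A is a plain Nim stack of size 5, so its Grundy value is 5.
Stack B is a plain Nim stack of size 15, so its Grundy value is 15.
The value of a disjunctive sum is the nim-sum of the parts.
Combined value = 5 XOR 15 = 10.

10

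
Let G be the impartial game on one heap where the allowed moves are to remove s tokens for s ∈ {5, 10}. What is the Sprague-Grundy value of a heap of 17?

0

Build the Grundy sequence with g(k) = mex{g(k−s) : s ∈ {5, 10}, s ≤ k}:
k:     0  1  2  3  4  5  6  7  8  9 10 11 12 13 14 15 16 17
g(k):  0  0  0  0  0  1  1  1  1  1  2  2  2  2  2  0  0  0
So g(17) = 0.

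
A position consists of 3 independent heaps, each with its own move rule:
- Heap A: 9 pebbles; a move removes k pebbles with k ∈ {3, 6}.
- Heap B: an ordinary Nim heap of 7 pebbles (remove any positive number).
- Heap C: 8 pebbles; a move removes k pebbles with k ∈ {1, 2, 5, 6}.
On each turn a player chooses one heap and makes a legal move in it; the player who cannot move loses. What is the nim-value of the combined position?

Build the Grundy sequence for heap A with g(k) = mex{g(k−s) : s ∈ {3, 6}, s ≤ k}:
k:     0  1  2  3  4  5  6  7  8  9
g(k):  0  0  0  1  1  1  2  2  2  0
So g(9) = 0.
Heap B is a plain Nim heap of size 7, so its Grundy value is 7.
Build the Grundy sequence for heap C with g(k) = mex{g(k−s) : s ∈ {1, 2, 5, 6}, s ≤ k}:
k:     0  1  2  3  4  5  6  7  8
g(k):  0  1  2  0  1  2  3  0  1
So g(8) = 1.
The value of a disjunctive sum is the nim-sum of the parts.
Combined value = 0 XOR 7 XOR 1 = 6.

6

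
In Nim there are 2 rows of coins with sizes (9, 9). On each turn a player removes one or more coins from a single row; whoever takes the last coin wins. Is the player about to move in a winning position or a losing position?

Losing position

Nim-sum: 9 ⊕ 9 = 0.
The nim-sum is 0, so this is a P-position: the player to move is in a losing position under optimal play.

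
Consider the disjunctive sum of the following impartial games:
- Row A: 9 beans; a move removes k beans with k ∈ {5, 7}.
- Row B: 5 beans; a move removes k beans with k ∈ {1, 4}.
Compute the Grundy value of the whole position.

1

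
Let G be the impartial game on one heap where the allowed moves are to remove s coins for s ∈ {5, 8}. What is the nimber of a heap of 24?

Compute g(0), g(1), … for moves {5, 8}:
k:     0  1  2  3  4  5  6  7  8  9 10 11 12 13 14 15 16 17 18 19 20 21 22 23 24
g(k):  0  0  0  0  0  1  1  1  1  1  2  2  2  0  0  0  0  0  1  1  1  1  1  2  2
So g(24) = 2.

2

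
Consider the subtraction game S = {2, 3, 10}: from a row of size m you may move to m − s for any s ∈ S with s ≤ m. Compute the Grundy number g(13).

Grundy values for subtraction set {2, 3, 10}:
g(0) = mex{} = 0
g(1) = mex{} = 0
g(2) = mex{0} = 1
g(3) = mex{0} = 1
g(4) = mex{0,1} = 2
g(5) = mex{1} = 0
g(6) = mex{1,2} = 0
g(7) = mex{0,2} = 1
g(8) = mex{0} = 1
g(9) = mex{0,1} = 2
g(10) = mex{0,1} = 2
g(11) = mex{0,1,2} = 3
g(12) = mex{1,2} = 0
g(13) = mex{1,2,3} = 0
So g(13) = 0.

0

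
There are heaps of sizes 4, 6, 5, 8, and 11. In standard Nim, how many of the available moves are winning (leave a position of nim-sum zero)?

3

Write each in binary and XOR column by column:
  0100  (4)
  0110  (6)
  0101  (5)
  1000  (8)
  1011  (11)
  ----
  0100  (4)
The overall nim-sum is X = 4. A heap of size p has a winning move iff p XOR X < p (reduce it to p XOR X).
  4: 4 XOR 4 = 0 < 4 — winning move (to 0).
  6: 6 XOR 4 = 2 < 6 — winning move (to 2).
  5: 5 XOR 4 = 1 < 5 — winning move (to 1).
  8: 8 XOR 4 = 12 ≥ 8 — no move.
  11: 11 XOR 4 = 15 ≥ 11 — no move.
That gives 3 winning moves.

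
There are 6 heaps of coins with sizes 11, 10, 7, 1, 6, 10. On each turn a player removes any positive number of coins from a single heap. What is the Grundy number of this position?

In binary:
  1011  (11)
  1010  (10)
  0111  (7)
  0001  (1)
  0110  (6)
  1010  (10)
  ----
  1011  (11)

11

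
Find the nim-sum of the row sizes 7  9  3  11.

6

In binary:
  0111  (7)
  1001  (9)
  0011  (3)
  1011  (11)
  ----
  0110  (6)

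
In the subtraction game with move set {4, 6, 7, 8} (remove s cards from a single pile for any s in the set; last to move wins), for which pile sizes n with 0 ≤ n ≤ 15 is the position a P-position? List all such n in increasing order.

0, 1, 2, 3, 12, 13, 14, 15

Grundy values for subtraction set {4, 6, 7, 8}:
k:     0  1  2  3  4  5  6  7  8  9 10 11 12 13 14 15
g(k):  0  0  0  0  1  1  1  1  2  2  2  2  0  0  0  0
The P-positions (g = 0) in 0..15 are 0, 1, 2, 3, 12, 13, 14, 15.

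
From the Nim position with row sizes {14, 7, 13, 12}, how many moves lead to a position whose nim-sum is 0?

Compute the nim-sum pairwise:
14 ⊕ 7 = 9
9 ⊕ 13 = 4
4 ⊕ 12 = 8
The overall nim-sum is X = 8. A row of size p has a winning move iff p XOR X < p (reduce it to p XOR X).
  14: 14 XOR 8 = 6 < 14 — winning move (to 6).
  7: 7 XOR 8 = 15 ≥ 7 — no move.
  13: 13 XOR 8 = 5 < 13 — winning move (to 5).
  12: 12 XOR 8 = 4 < 12 — winning move (to 4).
That gives 3 winning moves.

3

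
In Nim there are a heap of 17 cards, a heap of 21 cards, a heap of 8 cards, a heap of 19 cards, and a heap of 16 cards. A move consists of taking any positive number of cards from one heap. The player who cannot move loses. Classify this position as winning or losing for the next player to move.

Winning position

Bitwise XOR of the heap sizes:
  10001  (17)
  10101  (21)
  01000  (8)
  10011  (19)
  10000  (16)
  -----
  01111  (15)
The nim-sum is 15 ≠ 0, so this is an N-position: the player to move can win.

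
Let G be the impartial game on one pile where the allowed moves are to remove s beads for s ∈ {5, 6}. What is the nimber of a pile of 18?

1

Build the Grundy sequence with g(k) = mex{g(k−s) : s ∈ {5, 6}, s ≤ k}:
k:     0  1  2  3  4  5  6  7  8  9 10 11 12 13 14 15 16 17 18
g(k):  0  0  0  0  0  1  1  1  1  1  2  0  0  0  0  0  1  1  1
So g(18) = 1.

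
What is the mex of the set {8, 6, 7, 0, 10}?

0 is in the set but 1 is not, so the mex is 1.

1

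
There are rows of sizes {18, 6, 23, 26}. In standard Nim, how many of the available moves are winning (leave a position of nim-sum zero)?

Compute the nim-sum pairwise:
18 ^ 6 = 20
20 ^ 23 = 3
3 ^ 26 = 25
The overall nim-sum is X = 25. A row of size p has a winning move iff p XOR X < p (reduce it to p XOR X).
  18: 18 XOR 25 = 11 < 18 — winning move (to 11).
  6: 6 XOR 25 = 31 ≥ 6 — no move.
  23: 23 XOR 25 = 14 < 23 — winning move (to 14).
  26: 26 XOR 25 = 3 < 26 — winning move (to 3).
That gives 3 winning moves.

3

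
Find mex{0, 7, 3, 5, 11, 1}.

The values 0, 1 are all present; 2 is the first non-negative integer missing from the set.

2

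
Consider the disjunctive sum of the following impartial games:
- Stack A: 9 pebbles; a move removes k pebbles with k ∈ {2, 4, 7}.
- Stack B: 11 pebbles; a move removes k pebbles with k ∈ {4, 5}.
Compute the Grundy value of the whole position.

0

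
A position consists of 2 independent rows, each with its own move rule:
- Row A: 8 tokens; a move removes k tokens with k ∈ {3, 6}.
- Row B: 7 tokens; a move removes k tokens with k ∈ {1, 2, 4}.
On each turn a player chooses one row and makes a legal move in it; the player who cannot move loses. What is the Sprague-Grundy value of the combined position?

3

For row A, compute g(0), g(1), … with moves {3, 6}:
k:     0  1  2  3  4  5  6  7  8
g(k):  0  0  0  1  1  1  2  2  2
So g(8) = 2.
For row B, compute g(0), g(1), … with moves {1, 2, 4}:
g(0) = mex{} = 0
g(1) = mex{0} = 1
g(2) = mex{0,1} = 2
g(3) = mex{1,2} = 0
g(4) = mex{0,2} = 1
g(5) = mex{0,1} = 2
g(6) = mex{1,2} = 0
g(7) = mex{0,2} = 1
So g(7) = 1.
By the Sprague-Grundy theorem, the Grundy value of a sum of independent games is the XOR of the component values.
Combined value = 2 ⊕ 1 = 3.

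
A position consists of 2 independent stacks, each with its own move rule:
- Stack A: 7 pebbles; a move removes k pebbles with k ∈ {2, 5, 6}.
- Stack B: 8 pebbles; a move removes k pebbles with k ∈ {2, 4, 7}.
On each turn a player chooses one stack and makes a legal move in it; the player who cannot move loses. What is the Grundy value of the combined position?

Grundy values for stack A (subtraction set {2, 5, 6}):
g(0) = mex{} = 0
g(1) = mex{} = 0
g(2) = mex{0} = 1
g(3) = mex{0} = 1
g(4) = mex{1} = 0
g(5) = mex{0,1} = 2
g(6) = mex{0} = 1
g(7) = mex{0,1,2} = 3
So g(7) = 3.
Build the Grundy sequence for stack B with g(k) = mex{g(k−s) : s ∈ {2, 4, 7}, s ≤ k}:
g(0) = mex{} = 0
g(1) = mex{} = 0
g(2) = mex{0} = 1
g(3) = mex{0} = 1
g(4) = mex{0,1} = 2
g(5) = mex{0,1} = 2
g(6) = mex{1,2} = 0
g(7) = mex{0,1,2} = 3
g(8) = mex{0,2} = 1
So g(8) = 1.
The value of a disjunctive sum is the nim-sum of the parts.
Combined value = 3 ⊕ 1 = 2.

2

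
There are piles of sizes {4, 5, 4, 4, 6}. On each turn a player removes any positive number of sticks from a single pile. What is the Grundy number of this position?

Compute the nim-sum pairwise:
4 ^ 5 = 1
1 ^ 4 = 5
5 ^ 4 = 1
1 ^ 6 = 7

7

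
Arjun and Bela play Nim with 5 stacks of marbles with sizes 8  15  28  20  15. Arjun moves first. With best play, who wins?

Bela wins

Compute the nim-sum pairwise:
8 ^ 15 = 7
7 ^ 28 = 27
27 ^ 20 = 15
15 ^ 15 = 0
The nim-sum is 0, so this is a P-position: the player to move is in a losing position under optimal play; Arjun is about to move from it and so loses — Bela wins.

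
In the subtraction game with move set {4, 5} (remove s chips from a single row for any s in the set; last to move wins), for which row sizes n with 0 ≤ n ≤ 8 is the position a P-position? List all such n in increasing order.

Compute g(0), g(1), … for moves {4, 5}:
g(0) = mex{} = 0
g(1) = mex{} = 0
g(2) = mex{} = 0
g(3) = mex{} = 0
g(4) = mex{0} = 1
g(5) = mex{0} = 1
g(6) = mex{0} = 1
g(7) = mex{0} = 1
g(8) = mex{0,1} = 2
The P-positions (g = 0) in 0..8 are 0, 1, 2, 3.

0, 1, 2, 3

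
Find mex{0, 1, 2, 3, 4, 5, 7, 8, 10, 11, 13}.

6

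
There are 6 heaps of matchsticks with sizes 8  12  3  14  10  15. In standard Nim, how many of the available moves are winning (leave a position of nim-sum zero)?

Write each in binary and XOR column by column:
  1000  (8)
  1100  (12)
  0011  (3)
  1110  (14)
  1010  (10)
  1111  (15)
  ----
  1100  (12)
The overall nim-sum is X = 12. A heap of size p has a winning move iff p XOR X < p (reduce it to p XOR X).
  8: 8 XOR 12 = 4 < 8 — winning move (to 4).
  12: 12 XOR 12 = 0 < 12 — winning move (to 0).
  3: 3 XOR 12 = 15 ≥ 3 — no move.
  14: 14 XOR 12 = 2 < 14 — winning move (to 2).
  10: 10 XOR 12 = 6 < 10 — winning move (to 6).
  15: 15 XOR 12 = 3 < 15 — winning move (to 3).
That gives 5 winning moves.

5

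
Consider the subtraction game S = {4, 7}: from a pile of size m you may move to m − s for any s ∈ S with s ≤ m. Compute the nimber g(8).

2

Grundy values for subtraction set {4, 7}:
k:     0  1  2  3  4  5  6  7  8
g(k):  0  0  0  0  1  1  1  1  2
So g(8) = 2.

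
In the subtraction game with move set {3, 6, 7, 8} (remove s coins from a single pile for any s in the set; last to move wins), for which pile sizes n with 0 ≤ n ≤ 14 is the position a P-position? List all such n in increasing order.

Build the Grundy sequence with g(k) = mex{g(k−s) : s ∈ {3, 6, 7, 8}, s ≤ k}:
g(0) = mex{} = 0
g(1) = mex{} = 0
g(2) = mex{} = 0
g(3) = mex{0} = 1
g(4) = mex{0} = 1
g(5) = mex{0} = 1
g(6) = mex{0,1} = 2
g(7) = mex{0,1} = 2
g(8) = mex{0,1} = 2
g(9) = mex{0,1,2} = 3
g(10) = mex{0,1,2} = 3
g(11) = mex{1,2} = 0
g(12) = mex{1,2,3} = 0
g(13) = mex{1,2,3} = 0
g(14) = mex{0,2} = 1
The P-positions (g = 0) in 0..14 are 0, 1, 2, 11, 12, 13.

0, 1, 2, 11, 12, 13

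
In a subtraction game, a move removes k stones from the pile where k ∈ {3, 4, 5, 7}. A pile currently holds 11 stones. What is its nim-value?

0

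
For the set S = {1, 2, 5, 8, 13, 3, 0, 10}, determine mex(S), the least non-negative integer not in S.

4

The values 0, 1, 2, 3 are all present; 4 is the first non-negative integer missing from the set.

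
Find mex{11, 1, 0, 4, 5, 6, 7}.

The values 0, 1 are all present; 2 is the first non-negative integer missing from the set.

2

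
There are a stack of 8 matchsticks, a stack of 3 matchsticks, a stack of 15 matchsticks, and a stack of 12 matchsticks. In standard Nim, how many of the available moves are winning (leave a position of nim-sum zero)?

Nim-sum: 8 XOR 3 XOR 15 XOR 12 = 8.
The overall nim-sum is X = 8. A stack of size p has a winning move iff p XOR X < p (reduce it to p XOR X).
  8: 8 XOR 8 = 0 < 8 — winning move (to 0).
  3: 3 XOR 8 = 11 ≥ 3 — no move.
  15: 15 XOR 8 = 7 < 15 — winning move (to 7).
  12: 12 XOR 8 = 4 < 12 — winning move (to 4).
That gives 3 winning moves.

3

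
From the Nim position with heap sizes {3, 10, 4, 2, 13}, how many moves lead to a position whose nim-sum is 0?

3

Nim-sum: 3 ^ 10 ^ 4 ^ 2 ^ 13 = 2.
The overall nim-sum is X = 2. A heap of size p has a winning move iff p XOR X < p (reduce it to p XOR X).
  3: 3 XOR 2 = 1 < 3 — winning move (to 1).
  10: 10 XOR 2 = 8 < 10 — winning move (to 8).
  4: 4 XOR 2 = 6 ≥ 4 — no move.
  2: 2 XOR 2 = 0 < 2 — winning move (to 0).
  13: 13 XOR 2 = 15 ≥ 13 — no move.
That gives 3 winning moves.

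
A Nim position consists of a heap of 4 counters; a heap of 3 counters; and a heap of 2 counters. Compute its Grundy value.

5

Nim-sum: 4 ⊕ 3 ⊕ 2 = 5.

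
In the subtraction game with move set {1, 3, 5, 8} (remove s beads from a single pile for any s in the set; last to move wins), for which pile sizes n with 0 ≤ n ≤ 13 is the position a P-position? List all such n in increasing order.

0, 2, 4, 6, 13

Build the Grundy sequence with g(k) = mex{g(k−s) : s ∈ {1, 3, 5, 8}, s ≤ k}:
g(0) = mex{} = 0
g(1) = mex{0} = 1
g(2) = mex{1} = 0
g(3) = mex{0} = 1
g(4) = mex{1} = 0
g(5) = mex{0} = 1
g(6) = mex{1} = 0
g(7) = mex{0} = 1
g(8) = mex{0,1} = 2
g(9) = mex{0,1,2} = 3
g(10) = mex{0,1,3} = 2
g(11) = mex{0,1,2} = 3
g(12) = mex{0,1,3} = 2
g(13) = mex{1,2} = 0
The P-positions (g = 0) in 0..13 are 0, 2, 4, 6, 13.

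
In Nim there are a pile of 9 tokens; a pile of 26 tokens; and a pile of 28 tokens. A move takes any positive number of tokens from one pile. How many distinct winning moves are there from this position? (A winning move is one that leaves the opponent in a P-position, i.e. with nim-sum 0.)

Write each in binary and XOR column by column:
  01001  (9)
  11010  (26)
  11100  (28)
  -----
  01111  (15)
The overall nim-sum is X = 15. A pile of size p has a winning move iff p XOR X < p (reduce it to p XOR X).
  9: 9 XOR 15 = 6 < 9 — winning move (to 6).
  26: 26 XOR 15 = 21 < 26 — winning move (to 21).
  28: 28 XOR 15 = 19 < 28 — winning move (to 19).
That gives 3 winning moves.

3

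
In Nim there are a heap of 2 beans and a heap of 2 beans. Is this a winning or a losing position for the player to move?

Write each in binary and XOR column by column:
  10  (2)
  10  (2)
  --
  00  (0)
The nim-sum is 0, so this is a P-position: the player to move is in a losing position under optimal play.

Losing position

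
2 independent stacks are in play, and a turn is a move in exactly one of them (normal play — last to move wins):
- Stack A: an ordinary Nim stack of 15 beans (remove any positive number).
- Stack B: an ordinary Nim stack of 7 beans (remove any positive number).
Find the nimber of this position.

Stack A is a plain Nim stack of size 15, so its Grundy value is 15.
Stack B is a plain Nim stack of size 7, so its Grundy value is 7.
The value of a disjunctive sum is the nim-sum of the parts.
Combined value = 15 XOR 7 = 8.

8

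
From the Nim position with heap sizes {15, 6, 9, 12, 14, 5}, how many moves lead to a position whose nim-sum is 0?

5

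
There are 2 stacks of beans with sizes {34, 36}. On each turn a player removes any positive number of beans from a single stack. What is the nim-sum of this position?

6

Compute the nim-sum pairwise:
34 ⊕ 36 = 6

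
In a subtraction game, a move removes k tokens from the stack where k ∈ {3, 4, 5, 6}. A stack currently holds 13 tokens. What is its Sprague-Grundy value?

Grundy values for subtraction set {3, 4, 5, 6}:
g(0) = mex{} = 0
g(1) = mex{} = 0
g(2) = mex{} = 0
g(3) = mex{0} = 1
g(4) = mex{0} = 1
g(5) = mex{0} = 1
g(6) = mex{0,1} = 2
g(7) = mex{0,1} = 2
g(8) = mex{0,1} = 2
g(9) = mex{1,2} = 0
g(10) = mex{1,2} = 0
g(11) = mex{1,2} = 0
g(12) = mex{0,2} = 1
g(13) = mex{0,2} = 1
So g(13) = 1.

1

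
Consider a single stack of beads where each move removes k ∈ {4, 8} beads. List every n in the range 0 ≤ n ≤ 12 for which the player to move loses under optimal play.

0, 1, 2, 3, 12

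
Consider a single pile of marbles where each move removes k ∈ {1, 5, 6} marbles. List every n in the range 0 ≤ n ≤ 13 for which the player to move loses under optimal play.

Compute g(0), g(1), … for moves {1, 5, 6}:
g(0) = mex{} = 0
g(1) = mex{0} = 1
g(2) = mex{1} = 0
g(3) = mex{0} = 1
g(4) = mex{1} = 0
g(5) = mex{0} = 1
g(6) = mex{0,1} = 2
g(7) = mex{0,1,2} = 3
g(8) = mex{0,1,3} = 2
g(9) = mex{0,1,2} = 3
g(10) = mex{0,1,3} = 2
g(11) = mex{1,2} = 0
g(12) = mex{0,2,3} = 1
g(13) = mex{1,2,3} = 0
The P-positions (g = 0) in 0..13 are 0, 2, 4, 11, 13.

0, 2, 4, 11, 13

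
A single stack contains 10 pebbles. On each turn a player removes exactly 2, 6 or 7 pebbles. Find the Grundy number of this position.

Compute g(0), g(1), … for moves {2, 6, 7}:
k:     0  1  2  3  4  5  6  7  8  9 10
g(k):  0  0  1  1  0  0  1  1  2  0  3
So g(10) = 3.

3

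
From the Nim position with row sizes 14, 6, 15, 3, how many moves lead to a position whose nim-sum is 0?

3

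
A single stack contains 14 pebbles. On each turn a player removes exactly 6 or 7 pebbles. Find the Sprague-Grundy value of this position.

Grundy values for subtraction set {6, 7}:
k:     0  1  2  3  4  5  6  7  8  9 10 11 12 13 14
g(k):  0  0  0  0  0  0  1  1  1  1  1  1  2  0  0
So g(14) = 0.

0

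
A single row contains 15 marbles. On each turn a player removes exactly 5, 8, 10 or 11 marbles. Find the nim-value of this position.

Build the Grundy sequence with g(k) = mex{g(k−s) : s ∈ {5, 8, 10, 11}, s ≤ k}:
k:     0  1  2  3  4  5  6  7  8  9 10 11 12 13 14 15
g(k):  0  0  0  0  0  1  1  1  1  1  2  2  2  2  2  3
So g(15) = 3.

3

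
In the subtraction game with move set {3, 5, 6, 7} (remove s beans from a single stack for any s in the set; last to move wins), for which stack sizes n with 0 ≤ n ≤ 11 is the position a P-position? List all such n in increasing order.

Build the Grundy sequence with g(k) = mex{g(k−s) : s ∈ {3, 5, 6, 7}, s ≤ k}:
k:     0  1  2  3  4  5  6  7  8  9 10 11
g(k):  0  0  0  1  1  1  2  2  2  3  0  0
The P-positions (g = 0) in 0..11 are 0, 1, 2, 10, 11.

0, 1, 2, 10, 11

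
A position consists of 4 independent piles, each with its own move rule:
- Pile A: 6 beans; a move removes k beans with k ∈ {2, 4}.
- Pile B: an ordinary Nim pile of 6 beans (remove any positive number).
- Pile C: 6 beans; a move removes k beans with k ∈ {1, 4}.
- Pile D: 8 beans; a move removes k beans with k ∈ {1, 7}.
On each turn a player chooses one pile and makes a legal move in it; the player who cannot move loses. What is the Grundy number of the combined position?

7

For pile A, compute g(0), g(1), … with moves {2, 4}:
k:     0  1  2  3  4  5  6
g(k):  0  0  1  1  2  2  0
So g(6) = 0.
Pile B is a plain Nim pile of size 6, so its Grundy value is 6.
For pile C, compute g(0), g(1), … with moves {1, 4}:
g(0) = mex{} = 0
g(1) = mex{0} = 1
g(2) = mex{1} = 0
g(3) = mex{0} = 1
g(4) = mex{0,1} = 2
g(5) = mex{1,2} = 0
g(6) = mex{0} = 1
So g(6) = 1.
Grundy values for pile D (subtraction set {1, 7}):
k:     0  1  2  3  4  5  6  7  8
g(k):  0  1  0  1  0  1  0  1  0
So g(8) = 0.
By the Sprague-Grundy theorem, the Grundy value of a sum of independent games is the XOR of the component values.
Combined value = 0 XOR 6 XOR 1 XOR 0 = 7.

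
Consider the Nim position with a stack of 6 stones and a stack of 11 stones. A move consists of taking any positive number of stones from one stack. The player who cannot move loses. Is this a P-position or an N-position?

N-position

Bitwise XOR of the heap sizes:
  0110  (6)
  1011  (11)
  ----
  1101  (13)
The nim-sum is 13 ≠ 0, so this is an N-position: the player to move can win.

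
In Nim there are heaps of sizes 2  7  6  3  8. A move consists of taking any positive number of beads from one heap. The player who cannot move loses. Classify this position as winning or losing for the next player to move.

In binary:
  0010  (2)
  0111  (7)
  0110  (6)
  0011  (3)
  1000  (8)
  ----
  1000  (8)
The nim-sum is 8 ≠ 0, so this is an N-position: the player to move can win.

Winning position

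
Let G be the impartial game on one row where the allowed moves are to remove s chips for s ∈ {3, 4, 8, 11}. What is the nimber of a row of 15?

Build the Grundy sequence with g(k) = mex{g(k−s) : s ∈ {3, 4, 8, 11}, s ≤ k}:
k:     0  1  2  3  4  5  6  7  8  9 10 11 12 13 14 15
g(k):  0  0  0  1  1  1  2  0  2  3  1  3  4  2  0  2
So g(15) = 2.

2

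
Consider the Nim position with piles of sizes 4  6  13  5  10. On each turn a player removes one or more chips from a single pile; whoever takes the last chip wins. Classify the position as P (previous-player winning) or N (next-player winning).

P-position

Compute the nim-sum pairwise:
4 ^ 6 = 2
2 ^ 13 = 15
15 ^ 5 = 10
10 ^ 10 = 0
The nim-sum is 0, so this is a P-position: the player to move is in a losing position under optimal play.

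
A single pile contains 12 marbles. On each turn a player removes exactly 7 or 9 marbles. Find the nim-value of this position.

Grundy values for subtraction set {7, 9}:
g(0) = mex{} = 0
g(1) = mex{} = 0
g(2) = mex{} = 0
g(3) = mex{} = 0
g(4) = mex{} = 0
g(5) = mex{} = 0
g(6) = mex{} = 0
g(7) = mex{0} = 1
g(8) = mex{0} = 1
g(9) = mex{0} = 1
g(10) = mex{0} = 1
g(11) = mex{0} = 1
g(12) = mex{0} = 1
So g(12) = 1.

1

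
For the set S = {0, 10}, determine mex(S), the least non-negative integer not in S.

0 is in the set but 1 is not, so the mex is 1.

1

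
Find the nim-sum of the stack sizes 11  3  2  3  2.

11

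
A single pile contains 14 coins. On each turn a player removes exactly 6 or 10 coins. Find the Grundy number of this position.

2

Compute g(0), g(1), … for moves {6, 10}:
k:     0  1  2  3  4  5  6  7  8  9 10 11 12 13 14
g(k):  0  0  0  0  0  0  1  1  1  1  1  1  2  2  2
So g(14) = 2.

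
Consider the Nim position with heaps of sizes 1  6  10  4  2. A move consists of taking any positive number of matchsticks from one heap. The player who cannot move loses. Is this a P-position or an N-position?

N-position

Bitwise XOR of the heap sizes:
  0001  (1)
  0110  (6)
  1010  (10)
  0100  (4)
  0010  (2)
  ----
  1011  (11)
The nim-sum is 11 ≠ 0, so this is an N-position: the player to move can win.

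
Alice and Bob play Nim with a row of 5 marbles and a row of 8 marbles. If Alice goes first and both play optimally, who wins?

Compute the nim-sum pairwise:
5 XOR 8 = 13
The nim-sum is 13 ≠ 0, so this is an N-position: the player to move can win; Alice has a winning move.

Alice wins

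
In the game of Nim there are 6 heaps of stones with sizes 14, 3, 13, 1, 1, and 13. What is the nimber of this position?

Compute the nim-sum pairwise:
14 ^ 3 = 13
13 ^ 13 = 0
0 ^ 1 = 1
1 ^ 1 = 0
0 ^ 13 = 13

13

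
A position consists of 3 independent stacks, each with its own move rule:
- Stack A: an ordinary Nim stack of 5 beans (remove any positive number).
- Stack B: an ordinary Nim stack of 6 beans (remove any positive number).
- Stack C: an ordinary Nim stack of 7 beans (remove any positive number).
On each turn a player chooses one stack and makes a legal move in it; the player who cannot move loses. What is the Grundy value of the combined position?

4

Stack A is a plain Nim stack of size 5, so its Grundy value is 5.
Stack B is a plain Nim stack of size 6, so its Grundy value is 6.
Stack C is a plain Nim stack of size 7, so its Grundy value is 7.
By the Sprague-Grundy theorem, the Grundy value of a sum of independent games is the XOR of the component values.
Combined value = 5 XOR 6 XOR 7 = 4.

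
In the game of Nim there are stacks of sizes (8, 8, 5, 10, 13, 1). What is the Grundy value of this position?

3

Nim-sum: 8 ^ 8 ^ 5 ^ 10 ^ 13 ^ 1 = 3.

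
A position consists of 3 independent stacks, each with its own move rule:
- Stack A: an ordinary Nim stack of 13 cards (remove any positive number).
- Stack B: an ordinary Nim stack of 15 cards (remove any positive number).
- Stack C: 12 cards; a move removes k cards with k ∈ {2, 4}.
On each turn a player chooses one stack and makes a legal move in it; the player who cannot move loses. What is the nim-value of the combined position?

2

Stack A is a plain Nim stack of size 13, so its Grundy value is 13.
Stack B is a plain Nim stack of size 15, so its Grundy value is 15.
Grundy values for stack C (subtraction set {2, 4}):
g(0) = mex{} = 0
g(1) = mex{} = 0
g(2) = mex{0} = 1
g(3) = mex{0} = 1
g(4) = mex{0,1} = 2
g(5) = mex{0,1} = 2
g(6) = mex{1,2} = 0
g(7) = mex{1,2} = 0
g(8) = mex{0,2} = 1
g(9) = mex{0,2} = 1
g(10) = mex{0,1} = 2
g(11) = mex{0,1} = 2
g(12) = mex{1,2} = 0
So g(12) = 0.
By the Sprague-Grundy theorem, the Grundy value of a sum of independent games is the XOR of the component values.
Combined value = 13 XOR 15 XOR 0 = 2.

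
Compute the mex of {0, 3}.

0 is in the set but 1 is not, so the mex is 1.

1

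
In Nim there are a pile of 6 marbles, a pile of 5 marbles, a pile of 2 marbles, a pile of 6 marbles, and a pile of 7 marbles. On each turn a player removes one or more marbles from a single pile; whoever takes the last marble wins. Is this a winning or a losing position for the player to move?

In binary:
  110  (6)
  101  (5)
  010  (2)
  110  (6)
  111  (7)
  ---
  000  (0)
The nim-sum is 0, so this is a P-position: the player to move is in a losing position under optimal play.

Losing position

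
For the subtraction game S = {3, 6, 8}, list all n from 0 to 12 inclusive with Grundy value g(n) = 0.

0, 1, 2, 11, 12

Build the Grundy sequence with g(k) = mex{g(k−s) : s ∈ {3, 6, 8}, s ≤ k}:
k:     0  1  2  3  4  5  6  7  8  9 10 11 12
g(k):  0  0  0  1  1  1  2  2  2  3  3  0  0
The P-positions (g = 0) in 0..12 are 0, 1, 2, 11, 12.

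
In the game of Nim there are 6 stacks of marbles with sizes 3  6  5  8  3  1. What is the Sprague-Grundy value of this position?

10

Nim-sum: 3 XOR 6 XOR 5 XOR 8 XOR 3 XOR 1 = 10.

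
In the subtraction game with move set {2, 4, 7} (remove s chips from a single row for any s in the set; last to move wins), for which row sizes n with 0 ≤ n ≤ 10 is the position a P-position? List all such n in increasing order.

0, 1, 6, 9

Grundy values for subtraction set {2, 4, 7}:
k:     0  1  2  3  4  5  6  7  8  9 10
g(k):  0  0  1  1  2  2  0  3  1  0  2
The P-positions (g = 0) in 0..10 are 0, 1, 6, 9.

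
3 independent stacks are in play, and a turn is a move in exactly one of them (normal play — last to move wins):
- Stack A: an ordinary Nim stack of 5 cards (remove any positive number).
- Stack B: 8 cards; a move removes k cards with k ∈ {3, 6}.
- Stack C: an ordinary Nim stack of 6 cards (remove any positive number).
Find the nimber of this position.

1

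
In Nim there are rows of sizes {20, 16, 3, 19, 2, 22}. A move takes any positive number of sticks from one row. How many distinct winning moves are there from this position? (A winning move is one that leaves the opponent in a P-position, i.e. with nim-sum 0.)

Nim-sum: 20 ^ 16 ^ 3 ^ 19 ^ 2 ^ 22 = 0.
The nim-sum is already 0, so every move leaves a nonzero nim-sum — there are no winning moves.

0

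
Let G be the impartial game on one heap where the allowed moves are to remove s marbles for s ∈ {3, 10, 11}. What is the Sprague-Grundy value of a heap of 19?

2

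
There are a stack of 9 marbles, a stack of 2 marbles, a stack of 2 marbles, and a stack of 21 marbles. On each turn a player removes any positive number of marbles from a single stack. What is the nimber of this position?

In binary:
  01001  (9)
  00010  (2)
  00010  (2)
  10101  (21)
  -----
  11100  (28)

28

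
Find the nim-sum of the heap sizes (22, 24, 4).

10

Write each in binary and XOR column by column:
  10110  (22)
  11000  (24)
  00100  (4)
  -----
  01010  (10)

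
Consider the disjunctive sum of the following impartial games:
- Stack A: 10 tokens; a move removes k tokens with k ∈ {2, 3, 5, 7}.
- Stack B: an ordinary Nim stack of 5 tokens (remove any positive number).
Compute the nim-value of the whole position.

5

Grundy values for stack A (subtraction set {2, 3, 5, 7}):
g(0) = mex{} = 0
g(1) = mex{} = 0
g(2) = mex{0} = 1
g(3) = mex{0} = 1
g(4) = mex{0,1} = 2
g(5) = mex{0,1} = 2
g(6) = mex{0,1,2} = 3
g(7) = mex{0,1,2} = 3
g(8) = mex{0,1,2,3} = 4
g(9) = mex{1,2,3} = 0
g(10) = mex{1,2,3,4} = 0
So g(10) = 0.
Stack B is a plain Nim stack of size 5, so its Grundy value is 5.
By the Sprague-Grundy theorem, the Grundy value of a sum of independent games is the XOR of the component values.
Combined value = 0 XOR 5 = 5.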